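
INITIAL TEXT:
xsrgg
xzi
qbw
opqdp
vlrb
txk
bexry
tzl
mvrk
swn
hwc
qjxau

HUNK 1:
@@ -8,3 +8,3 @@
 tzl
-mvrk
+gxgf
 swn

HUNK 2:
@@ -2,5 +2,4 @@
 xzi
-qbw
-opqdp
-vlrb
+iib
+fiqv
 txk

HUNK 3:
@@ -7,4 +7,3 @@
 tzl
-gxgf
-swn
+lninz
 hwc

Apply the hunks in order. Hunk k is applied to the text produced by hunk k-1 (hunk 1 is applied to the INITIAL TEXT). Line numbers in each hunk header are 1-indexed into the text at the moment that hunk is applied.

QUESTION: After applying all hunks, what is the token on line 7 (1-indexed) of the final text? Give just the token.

Answer: tzl

Derivation:
Hunk 1: at line 8 remove [mvrk] add [gxgf] -> 12 lines: xsrgg xzi qbw opqdp vlrb txk bexry tzl gxgf swn hwc qjxau
Hunk 2: at line 2 remove [qbw,opqdp,vlrb] add [iib,fiqv] -> 11 lines: xsrgg xzi iib fiqv txk bexry tzl gxgf swn hwc qjxau
Hunk 3: at line 7 remove [gxgf,swn] add [lninz] -> 10 lines: xsrgg xzi iib fiqv txk bexry tzl lninz hwc qjxau
Final line 7: tzl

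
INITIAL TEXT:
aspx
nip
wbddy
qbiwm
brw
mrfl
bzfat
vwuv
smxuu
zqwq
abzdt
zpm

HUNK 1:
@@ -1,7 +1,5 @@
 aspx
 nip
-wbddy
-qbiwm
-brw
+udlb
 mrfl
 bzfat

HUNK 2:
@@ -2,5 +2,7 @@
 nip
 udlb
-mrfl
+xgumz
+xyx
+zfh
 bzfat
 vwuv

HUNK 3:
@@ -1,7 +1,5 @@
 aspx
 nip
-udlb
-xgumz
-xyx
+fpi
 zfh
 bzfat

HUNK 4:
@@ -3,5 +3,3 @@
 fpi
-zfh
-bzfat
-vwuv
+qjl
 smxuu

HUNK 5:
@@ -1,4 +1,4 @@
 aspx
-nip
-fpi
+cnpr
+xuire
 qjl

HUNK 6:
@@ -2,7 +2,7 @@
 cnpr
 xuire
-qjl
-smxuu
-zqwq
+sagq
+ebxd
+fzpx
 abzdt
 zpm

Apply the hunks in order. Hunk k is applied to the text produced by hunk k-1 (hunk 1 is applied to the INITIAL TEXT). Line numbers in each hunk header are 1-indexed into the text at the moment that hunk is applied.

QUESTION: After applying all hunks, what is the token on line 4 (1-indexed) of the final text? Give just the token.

Answer: sagq

Derivation:
Hunk 1: at line 1 remove [wbddy,qbiwm,brw] add [udlb] -> 10 lines: aspx nip udlb mrfl bzfat vwuv smxuu zqwq abzdt zpm
Hunk 2: at line 2 remove [mrfl] add [xgumz,xyx,zfh] -> 12 lines: aspx nip udlb xgumz xyx zfh bzfat vwuv smxuu zqwq abzdt zpm
Hunk 3: at line 1 remove [udlb,xgumz,xyx] add [fpi] -> 10 lines: aspx nip fpi zfh bzfat vwuv smxuu zqwq abzdt zpm
Hunk 4: at line 3 remove [zfh,bzfat,vwuv] add [qjl] -> 8 lines: aspx nip fpi qjl smxuu zqwq abzdt zpm
Hunk 5: at line 1 remove [nip,fpi] add [cnpr,xuire] -> 8 lines: aspx cnpr xuire qjl smxuu zqwq abzdt zpm
Hunk 6: at line 2 remove [qjl,smxuu,zqwq] add [sagq,ebxd,fzpx] -> 8 lines: aspx cnpr xuire sagq ebxd fzpx abzdt zpm
Final line 4: sagq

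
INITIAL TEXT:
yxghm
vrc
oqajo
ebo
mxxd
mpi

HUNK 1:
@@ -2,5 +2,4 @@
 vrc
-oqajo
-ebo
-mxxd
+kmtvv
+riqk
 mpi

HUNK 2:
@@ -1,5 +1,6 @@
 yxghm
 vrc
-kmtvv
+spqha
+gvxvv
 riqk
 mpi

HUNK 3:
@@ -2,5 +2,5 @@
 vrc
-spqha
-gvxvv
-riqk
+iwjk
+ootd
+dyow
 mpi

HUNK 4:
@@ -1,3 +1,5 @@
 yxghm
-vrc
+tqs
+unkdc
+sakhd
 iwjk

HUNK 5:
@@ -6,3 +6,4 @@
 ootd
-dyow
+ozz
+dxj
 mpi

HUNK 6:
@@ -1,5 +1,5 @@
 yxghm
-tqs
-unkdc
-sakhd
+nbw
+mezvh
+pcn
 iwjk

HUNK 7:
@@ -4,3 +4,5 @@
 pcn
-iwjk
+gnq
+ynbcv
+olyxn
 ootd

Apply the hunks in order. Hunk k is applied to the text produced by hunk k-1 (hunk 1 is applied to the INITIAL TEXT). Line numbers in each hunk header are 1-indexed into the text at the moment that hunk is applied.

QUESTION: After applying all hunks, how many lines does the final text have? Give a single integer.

Hunk 1: at line 2 remove [oqajo,ebo,mxxd] add [kmtvv,riqk] -> 5 lines: yxghm vrc kmtvv riqk mpi
Hunk 2: at line 1 remove [kmtvv] add [spqha,gvxvv] -> 6 lines: yxghm vrc spqha gvxvv riqk mpi
Hunk 3: at line 2 remove [spqha,gvxvv,riqk] add [iwjk,ootd,dyow] -> 6 lines: yxghm vrc iwjk ootd dyow mpi
Hunk 4: at line 1 remove [vrc] add [tqs,unkdc,sakhd] -> 8 lines: yxghm tqs unkdc sakhd iwjk ootd dyow mpi
Hunk 5: at line 6 remove [dyow] add [ozz,dxj] -> 9 lines: yxghm tqs unkdc sakhd iwjk ootd ozz dxj mpi
Hunk 6: at line 1 remove [tqs,unkdc,sakhd] add [nbw,mezvh,pcn] -> 9 lines: yxghm nbw mezvh pcn iwjk ootd ozz dxj mpi
Hunk 7: at line 4 remove [iwjk] add [gnq,ynbcv,olyxn] -> 11 lines: yxghm nbw mezvh pcn gnq ynbcv olyxn ootd ozz dxj mpi
Final line count: 11

Answer: 11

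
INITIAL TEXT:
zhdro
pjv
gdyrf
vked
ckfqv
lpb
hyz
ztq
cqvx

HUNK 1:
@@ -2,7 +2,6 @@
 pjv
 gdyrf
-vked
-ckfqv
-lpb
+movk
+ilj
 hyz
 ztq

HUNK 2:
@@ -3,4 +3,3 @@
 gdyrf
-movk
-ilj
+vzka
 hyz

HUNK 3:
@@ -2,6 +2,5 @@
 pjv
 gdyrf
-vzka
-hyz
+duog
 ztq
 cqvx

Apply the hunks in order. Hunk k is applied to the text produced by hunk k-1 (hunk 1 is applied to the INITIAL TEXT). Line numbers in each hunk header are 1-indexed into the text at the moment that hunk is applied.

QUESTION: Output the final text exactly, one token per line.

Answer: zhdro
pjv
gdyrf
duog
ztq
cqvx

Derivation:
Hunk 1: at line 2 remove [vked,ckfqv,lpb] add [movk,ilj] -> 8 lines: zhdro pjv gdyrf movk ilj hyz ztq cqvx
Hunk 2: at line 3 remove [movk,ilj] add [vzka] -> 7 lines: zhdro pjv gdyrf vzka hyz ztq cqvx
Hunk 3: at line 2 remove [vzka,hyz] add [duog] -> 6 lines: zhdro pjv gdyrf duog ztq cqvx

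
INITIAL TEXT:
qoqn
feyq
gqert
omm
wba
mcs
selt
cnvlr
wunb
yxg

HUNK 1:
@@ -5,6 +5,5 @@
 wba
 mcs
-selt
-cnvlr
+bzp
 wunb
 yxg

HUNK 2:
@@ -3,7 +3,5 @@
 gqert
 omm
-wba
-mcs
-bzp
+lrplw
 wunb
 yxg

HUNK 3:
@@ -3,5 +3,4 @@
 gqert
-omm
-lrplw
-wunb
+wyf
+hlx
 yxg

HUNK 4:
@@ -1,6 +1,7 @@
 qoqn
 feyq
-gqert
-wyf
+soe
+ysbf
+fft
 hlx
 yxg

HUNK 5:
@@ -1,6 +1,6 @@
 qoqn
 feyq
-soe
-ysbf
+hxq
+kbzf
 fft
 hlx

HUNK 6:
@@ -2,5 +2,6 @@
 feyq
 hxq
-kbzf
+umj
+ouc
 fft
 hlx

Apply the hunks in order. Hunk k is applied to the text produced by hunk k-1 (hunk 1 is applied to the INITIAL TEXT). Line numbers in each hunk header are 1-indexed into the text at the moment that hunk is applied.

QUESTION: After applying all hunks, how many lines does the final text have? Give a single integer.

Hunk 1: at line 5 remove [selt,cnvlr] add [bzp] -> 9 lines: qoqn feyq gqert omm wba mcs bzp wunb yxg
Hunk 2: at line 3 remove [wba,mcs,bzp] add [lrplw] -> 7 lines: qoqn feyq gqert omm lrplw wunb yxg
Hunk 3: at line 3 remove [omm,lrplw,wunb] add [wyf,hlx] -> 6 lines: qoqn feyq gqert wyf hlx yxg
Hunk 4: at line 1 remove [gqert,wyf] add [soe,ysbf,fft] -> 7 lines: qoqn feyq soe ysbf fft hlx yxg
Hunk 5: at line 1 remove [soe,ysbf] add [hxq,kbzf] -> 7 lines: qoqn feyq hxq kbzf fft hlx yxg
Hunk 6: at line 2 remove [kbzf] add [umj,ouc] -> 8 lines: qoqn feyq hxq umj ouc fft hlx yxg
Final line count: 8

Answer: 8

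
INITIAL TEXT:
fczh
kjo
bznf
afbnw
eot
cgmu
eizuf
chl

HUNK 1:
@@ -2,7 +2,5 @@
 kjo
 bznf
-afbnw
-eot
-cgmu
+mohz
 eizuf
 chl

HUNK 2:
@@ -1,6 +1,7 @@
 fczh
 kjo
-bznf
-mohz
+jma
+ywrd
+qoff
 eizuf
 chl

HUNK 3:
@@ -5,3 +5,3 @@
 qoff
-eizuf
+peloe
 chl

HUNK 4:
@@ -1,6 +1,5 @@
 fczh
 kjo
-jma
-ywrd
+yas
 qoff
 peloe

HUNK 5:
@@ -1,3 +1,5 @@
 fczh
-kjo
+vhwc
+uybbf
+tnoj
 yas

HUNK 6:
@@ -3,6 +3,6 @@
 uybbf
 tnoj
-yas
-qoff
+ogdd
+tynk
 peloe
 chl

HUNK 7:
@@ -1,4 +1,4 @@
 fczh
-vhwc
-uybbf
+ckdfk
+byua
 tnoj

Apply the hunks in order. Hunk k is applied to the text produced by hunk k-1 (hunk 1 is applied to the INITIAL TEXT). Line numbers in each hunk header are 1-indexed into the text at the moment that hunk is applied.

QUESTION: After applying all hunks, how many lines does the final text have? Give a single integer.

Answer: 8

Derivation:
Hunk 1: at line 2 remove [afbnw,eot,cgmu] add [mohz] -> 6 lines: fczh kjo bznf mohz eizuf chl
Hunk 2: at line 1 remove [bznf,mohz] add [jma,ywrd,qoff] -> 7 lines: fczh kjo jma ywrd qoff eizuf chl
Hunk 3: at line 5 remove [eizuf] add [peloe] -> 7 lines: fczh kjo jma ywrd qoff peloe chl
Hunk 4: at line 1 remove [jma,ywrd] add [yas] -> 6 lines: fczh kjo yas qoff peloe chl
Hunk 5: at line 1 remove [kjo] add [vhwc,uybbf,tnoj] -> 8 lines: fczh vhwc uybbf tnoj yas qoff peloe chl
Hunk 6: at line 3 remove [yas,qoff] add [ogdd,tynk] -> 8 lines: fczh vhwc uybbf tnoj ogdd tynk peloe chl
Hunk 7: at line 1 remove [vhwc,uybbf] add [ckdfk,byua] -> 8 lines: fczh ckdfk byua tnoj ogdd tynk peloe chl
Final line count: 8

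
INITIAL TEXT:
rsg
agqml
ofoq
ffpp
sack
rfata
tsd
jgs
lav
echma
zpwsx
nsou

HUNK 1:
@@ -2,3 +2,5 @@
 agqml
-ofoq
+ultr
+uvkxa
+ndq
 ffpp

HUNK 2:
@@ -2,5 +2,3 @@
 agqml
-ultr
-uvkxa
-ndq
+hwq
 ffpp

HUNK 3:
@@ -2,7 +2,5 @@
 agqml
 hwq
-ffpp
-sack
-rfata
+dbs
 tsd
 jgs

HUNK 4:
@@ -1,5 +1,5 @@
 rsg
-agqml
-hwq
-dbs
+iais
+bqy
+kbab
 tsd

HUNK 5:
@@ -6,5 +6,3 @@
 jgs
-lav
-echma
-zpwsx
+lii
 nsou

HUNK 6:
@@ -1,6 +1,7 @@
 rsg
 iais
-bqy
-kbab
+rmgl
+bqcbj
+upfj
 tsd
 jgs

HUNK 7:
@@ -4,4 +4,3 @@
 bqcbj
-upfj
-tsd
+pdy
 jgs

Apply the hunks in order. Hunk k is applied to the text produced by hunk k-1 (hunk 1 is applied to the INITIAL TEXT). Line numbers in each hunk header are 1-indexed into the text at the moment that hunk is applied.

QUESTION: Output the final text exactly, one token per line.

Answer: rsg
iais
rmgl
bqcbj
pdy
jgs
lii
nsou

Derivation:
Hunk 1: at line 2 remove [ofoq] add [ultr,uvkxa,ndq] -> 14 lines: rsg agqml ultr uvkxa ndq ffpp sack rfata tsd jgs lav echma zpwsx nsou
Hunk 2: at line 2 remove [ultr,uvkxa,ndq] add [hwq] -> 12 lines: rsg agqml hwq ffpp sack rfata tsd jgs lav echma zpwsx nsou
Hunk 3: at line 2 remove [ffpp,sack,rfata] add [dbs] -> 10 lines: rsg agqml hwq dbs tsd jgs lav echma zpwsx nsou
Hunk 4: at line 1 remove [agqml,hwq,dbs] add [iais,bqy,kbab] -> 10 lines: rsg iais bqy kbab tsd jgs lav echma zpwsx nsou
Hunk 5: at line 6 remove [lav,echma,zpwsx] add [lii] -> 8 lines: rsg iais bqy kbab tsd jgs lii nsou
Hunk 6: at line 1 remove [bqy,kbab] add [rmgl,bqcbj,upfj] -> 9 lines: rsg iais rmgl bqcbj upfj tsd jgs lii nsou
Hunk 7: at line 4 remove [upfj,tsd] add [pdy] -> 8 lines: rsg iais rmgl bqcbj pdy jgs lii nsou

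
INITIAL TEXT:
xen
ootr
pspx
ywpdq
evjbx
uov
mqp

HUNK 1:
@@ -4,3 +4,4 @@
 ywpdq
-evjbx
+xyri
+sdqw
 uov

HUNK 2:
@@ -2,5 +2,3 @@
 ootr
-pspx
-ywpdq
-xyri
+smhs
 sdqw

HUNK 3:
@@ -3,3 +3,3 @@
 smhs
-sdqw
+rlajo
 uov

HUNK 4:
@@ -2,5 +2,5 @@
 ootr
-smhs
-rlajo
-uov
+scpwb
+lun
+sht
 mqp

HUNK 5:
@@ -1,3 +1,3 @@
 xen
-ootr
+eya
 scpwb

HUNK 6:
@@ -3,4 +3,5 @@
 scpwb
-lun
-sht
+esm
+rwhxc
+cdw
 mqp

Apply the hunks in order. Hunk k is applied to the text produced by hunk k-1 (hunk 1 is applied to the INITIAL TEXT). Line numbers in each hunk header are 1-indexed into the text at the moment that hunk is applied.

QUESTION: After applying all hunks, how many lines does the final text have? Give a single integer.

Hunk 1: at line 4 remove [evjbx] add [xyri,sdqw] -> 8 lines: xen ootr pspx ywpdq xyri sdqw uov mqp
Hunk 2: at line 2 remove [pspx,ywpdq,xyri] add [smhs] -> 6 lines: xen ootr smhs sdqw uov mqp
Hunk 3: at line 3 remove [sdqw] add [rlajo] -> 6 lines: xen ootr smhs rlajo uov mqp
Hunk 4: at line 2 remove [smhs,rlajo,uov] add [scpwb,lun,sht] -> 6 lines: xen ootr scpwb lun sht mqp
Hunk 5: at line 1 remove [ootr] add [eya] -> 6 lines: xen eya scpwb lun sht mqp
Hunk 6: at line 3 remove [lun,sht] add [esm,rwhxc,cdw] -> 7 lines: xen eya scpwb esm rwhxc cdw mqp
Final line count: 7

Answer: 7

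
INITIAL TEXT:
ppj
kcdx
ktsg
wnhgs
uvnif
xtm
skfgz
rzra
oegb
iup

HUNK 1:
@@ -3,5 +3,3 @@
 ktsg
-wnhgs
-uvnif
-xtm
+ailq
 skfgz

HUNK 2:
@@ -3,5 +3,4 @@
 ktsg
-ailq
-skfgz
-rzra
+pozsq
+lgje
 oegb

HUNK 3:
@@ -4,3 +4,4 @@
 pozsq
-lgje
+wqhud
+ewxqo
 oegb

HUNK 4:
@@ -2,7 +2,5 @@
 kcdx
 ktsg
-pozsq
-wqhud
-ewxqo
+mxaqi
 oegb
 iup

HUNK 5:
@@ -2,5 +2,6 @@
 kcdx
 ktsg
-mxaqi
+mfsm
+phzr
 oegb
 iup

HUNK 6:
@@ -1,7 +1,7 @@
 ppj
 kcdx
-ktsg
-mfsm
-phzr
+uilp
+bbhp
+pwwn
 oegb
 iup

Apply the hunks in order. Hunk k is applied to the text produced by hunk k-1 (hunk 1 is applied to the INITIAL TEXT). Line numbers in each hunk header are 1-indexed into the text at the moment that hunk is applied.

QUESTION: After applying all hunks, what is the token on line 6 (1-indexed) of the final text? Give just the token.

Hunk 1: at line 3 remove [wnhgs,uvnif,xtm] add [ailq] -> 8 lines: ppj kcdx ktsg ailq skfgz rzra oegb iup
Hunk 2: at line 3 remove [ailq,skfgz,rzra] add [pozsq,lgje] -> 7 lines: ppj kcdx ktsg pozsq lgje oegb iup
Hunk 3: at line 4 remove [lgje] add [wqhud,ewxqo] -> 8 lines: ppj kcdx ktsg pozsq wqhud ewxqo oegb iup
Hunk 4: at line 2 remove [pozsq,wqhud,ewxqo] add [mxaqi] -> 6 lines: ppj kcdx ktsg mxaqi oegb iup
Hunk 5: at line 2 remove [mxaqi] add [mfsm,phzr] -> 7 lines: ppj kcdx ktsg mfsm phzr oegb iup
Hunk 6: at line 1 remove [ktsg,mfsm,phzr] add [uilp,bbhp,pwwn] -> 7 lines: ppj kcdx uilp bbhp pwwn oegb iup
Final line 6: oegb

Answer: oegb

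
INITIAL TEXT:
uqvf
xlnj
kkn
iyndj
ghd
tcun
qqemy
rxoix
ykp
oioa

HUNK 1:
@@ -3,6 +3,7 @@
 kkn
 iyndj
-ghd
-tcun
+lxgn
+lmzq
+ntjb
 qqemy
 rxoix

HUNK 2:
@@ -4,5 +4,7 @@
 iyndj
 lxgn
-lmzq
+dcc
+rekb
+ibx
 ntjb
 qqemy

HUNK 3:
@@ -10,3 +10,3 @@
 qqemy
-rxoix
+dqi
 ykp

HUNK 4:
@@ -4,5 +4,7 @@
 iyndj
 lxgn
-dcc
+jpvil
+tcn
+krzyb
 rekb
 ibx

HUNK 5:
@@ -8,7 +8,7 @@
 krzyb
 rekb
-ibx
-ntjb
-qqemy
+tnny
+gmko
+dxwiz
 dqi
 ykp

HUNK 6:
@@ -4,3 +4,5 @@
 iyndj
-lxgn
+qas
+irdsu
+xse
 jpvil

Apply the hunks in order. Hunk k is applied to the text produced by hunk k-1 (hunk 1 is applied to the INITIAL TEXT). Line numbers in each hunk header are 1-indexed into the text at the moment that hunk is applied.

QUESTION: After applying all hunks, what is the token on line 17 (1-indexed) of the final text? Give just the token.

Hunk 1: at line 3 remove [ghd,tcun] add [lxgn,lmzq,ntjb] -> 11 lines: uqvf xlnj kkn iyndj lxgn lmzq ntjb qqemy rxoix ykp oioa
Hunk 2: at line 4 remove [lmzq] add [dcc,rekb,ibx] -> 13 lines: uqvf xlnj kkn iyndj lxgn dcc rekb ibx ntjb qqemy rxoix ykp oioa
Hunk 3: at line 10 remove [rxoix] add [dqi] -> 13 lines: uqvf xlnj kkn iyndj lxgn dcc rekb ibx ntjb qqemy dqi ykp oioa
Hunk 4: at line 4 remove [dcc] add [jpvil,tcn,krzyb] -> 15 lines: uqvf xlnj kkn iyndj lxgn jpvil tcn krzyb rekb ibx ntjb qqemy dqi ykp oioa
Hunk 5: at line 8 remove [ibx,ntjb,qqemy] add [tnny,gmko,dxwiz] -> 15 lines: uqvf xlnj kkn iyndj lxgn jpvil tcn krzyb rekb tnny gmko dxwiz dqi ykp oioa
Hunk 6: at line 4 remove [lxgn] add [qas,irdsu,xse] -> 17 lines: uqvf xlnj kkn iyndj qas irdsu xse jpvil tcn krzyb rekb tnny gmko dxwiz dqi ykp oioa
Final line 17: oioa

Answer: oioa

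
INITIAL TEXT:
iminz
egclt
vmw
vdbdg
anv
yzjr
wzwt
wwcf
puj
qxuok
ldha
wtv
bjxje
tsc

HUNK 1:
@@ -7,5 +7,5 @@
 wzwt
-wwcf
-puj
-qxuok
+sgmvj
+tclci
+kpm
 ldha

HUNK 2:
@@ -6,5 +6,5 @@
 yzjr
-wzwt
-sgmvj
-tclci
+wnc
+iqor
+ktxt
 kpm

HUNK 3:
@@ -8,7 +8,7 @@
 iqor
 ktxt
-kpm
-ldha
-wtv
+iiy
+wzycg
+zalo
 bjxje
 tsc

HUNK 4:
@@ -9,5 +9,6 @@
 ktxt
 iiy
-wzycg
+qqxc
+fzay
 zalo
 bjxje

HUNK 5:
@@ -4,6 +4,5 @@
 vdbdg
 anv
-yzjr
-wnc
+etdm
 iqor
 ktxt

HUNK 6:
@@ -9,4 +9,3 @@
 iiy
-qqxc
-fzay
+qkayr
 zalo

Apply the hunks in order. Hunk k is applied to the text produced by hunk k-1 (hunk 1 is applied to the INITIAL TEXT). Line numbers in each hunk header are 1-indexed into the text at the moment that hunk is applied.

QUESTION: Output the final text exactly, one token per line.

Hunk 1: at line 7 remove [wwcf,puj,qxuok] add [sgmvj,tclci,kpm] -> 14 lines: iminz egclt vmw vdbdg anv yzjr wzwt sgmvj tclci kpm ldha wtv bjxje tsc
Hunk 2: at line 6 remove [wzwt,sgmvj,tclci] add [wnc,iqor,ktxt] -> 14 lines: iminz egclt vmw vdbdg anv yzjr wnc iqor ktxt kpm ldha wtv bjxje tsc
Hunk 3: at line 8 remove [kpm,ldha,wtv] add [iiy,wzycg,zalo] -> 14 lines: iminz egclt vmw vdbdg anv yzjr wnc iqor ktxt iiy wzycg zalo bjxje tsc
Hunk 4: at line 9 remove [wzycg] add [qqxc,fzay] -> 15 lines: iminz egclt vmw vdbdg anv yzjr wnc iqor ktxt iiy qqxc fzay zalo bjxje tsc
Hunk 5: at line 4 remove [yzjr,wnc] add [etdm] -> 14 lines: iminz egclt vmw vdbdg anv etdm iqor ktxt iiy qqxc fzay zalo bjxje tsc
Hunk 6: at line 9 remove [qqxc,fzay] add [qkayr] -> 13 lines: iminz egclt vmw vdbdg anv etdm iqor ktxt iiy qkayr zalo bjxje tsc

Answer: iminz
egclt
vmw
vdbdg
anv
etdm
iqor
ktxt
iiy
qkayr
zalo
bjxje
tsc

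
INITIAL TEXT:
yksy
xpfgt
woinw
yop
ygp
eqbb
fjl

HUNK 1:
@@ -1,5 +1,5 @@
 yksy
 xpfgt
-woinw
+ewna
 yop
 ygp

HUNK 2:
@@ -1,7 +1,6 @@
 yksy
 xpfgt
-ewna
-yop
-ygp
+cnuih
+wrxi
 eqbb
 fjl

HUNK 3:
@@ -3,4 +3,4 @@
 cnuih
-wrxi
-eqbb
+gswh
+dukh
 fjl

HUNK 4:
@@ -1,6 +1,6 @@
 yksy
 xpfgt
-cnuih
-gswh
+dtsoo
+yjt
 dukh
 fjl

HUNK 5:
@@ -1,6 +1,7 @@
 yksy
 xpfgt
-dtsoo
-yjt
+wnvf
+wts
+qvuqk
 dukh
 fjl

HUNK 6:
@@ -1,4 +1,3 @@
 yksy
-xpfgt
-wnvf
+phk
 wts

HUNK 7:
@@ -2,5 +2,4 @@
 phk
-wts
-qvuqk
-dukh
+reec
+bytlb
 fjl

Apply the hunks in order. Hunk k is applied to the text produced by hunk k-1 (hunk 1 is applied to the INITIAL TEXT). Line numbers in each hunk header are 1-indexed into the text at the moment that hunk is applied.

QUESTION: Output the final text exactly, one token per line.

Hunk 1: at line 1 remove [woinw] add [ewna] -> 7 lines: yksy xpfgt ewna yop ygp eqbb fjl
Hunk 2: at line 1 remove [ewna,yop,ygp] add [cnuih,wrxi] -> 6 lines: yksy xpfgt cnuih wrxi eqbb fjl
Hunk 3: at line 3 remove [wrxi,eqbb] add [gswh,dukh] -> 6 lines: yksy xpfgt cnuih gswh dukh fjl
Hunk 4: at line 1 remove [cnuih,gswh] add [dtsoo,yjt] -> 6 lines: yksy xpfgt dtsoo yjt dukh fjl
Hunk 5: at line 1 remove [dtsoo,yjt] add [wnvf,wts,qvuqk] -> 7 lines: yksy xpfgt wnvf wts qvuqk dukh fjl
Hunk 6: at line 1 remove [xpfgt,wnvf] add [phk] -> 6 lines: yksy phk wts qvuqk dukh fjl
Hunk 7: at line 2 remove [wts,qvuqk,dukh] add [reec,bytlb] -> 5 lines: yksy phk reec bytlb fjl

Answer: yksy
phk
reec
bytlb
fjl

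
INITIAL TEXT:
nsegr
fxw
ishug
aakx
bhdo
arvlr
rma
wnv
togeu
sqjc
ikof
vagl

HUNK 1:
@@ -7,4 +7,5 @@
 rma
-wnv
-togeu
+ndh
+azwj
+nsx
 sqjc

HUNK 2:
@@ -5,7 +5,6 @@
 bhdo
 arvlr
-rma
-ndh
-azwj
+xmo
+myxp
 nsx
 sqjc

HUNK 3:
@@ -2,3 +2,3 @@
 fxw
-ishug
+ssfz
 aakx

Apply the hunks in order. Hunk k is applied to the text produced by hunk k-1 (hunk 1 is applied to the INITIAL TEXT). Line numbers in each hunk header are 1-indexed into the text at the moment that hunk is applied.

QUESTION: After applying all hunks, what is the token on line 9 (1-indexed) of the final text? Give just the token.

Hunk 1: at line 7 remove [wnv,togeu] add [ndh,azwj,nsx] -> 13 lines: nsegr fxw ishug aakx bhdo arvlr rma ndh azwj nsx sqjc ikof vagl
Hunk 2: at line 5 remove [rma,ndh,azwj] add [xmo,myxp] -> 12 lines: nsegr fxw ishug aakx bhdo arvlr xmo myxp nsx sqjc ikof vagl
Hunk 3: at line 2 remove [ishug] add [ssfz] -> 12 lines: nsegr fxw ssfz aakx bhdo arvlr xmo myxp nsx sqjc ikof vagl
Final line 9: nsx

Answer: nsx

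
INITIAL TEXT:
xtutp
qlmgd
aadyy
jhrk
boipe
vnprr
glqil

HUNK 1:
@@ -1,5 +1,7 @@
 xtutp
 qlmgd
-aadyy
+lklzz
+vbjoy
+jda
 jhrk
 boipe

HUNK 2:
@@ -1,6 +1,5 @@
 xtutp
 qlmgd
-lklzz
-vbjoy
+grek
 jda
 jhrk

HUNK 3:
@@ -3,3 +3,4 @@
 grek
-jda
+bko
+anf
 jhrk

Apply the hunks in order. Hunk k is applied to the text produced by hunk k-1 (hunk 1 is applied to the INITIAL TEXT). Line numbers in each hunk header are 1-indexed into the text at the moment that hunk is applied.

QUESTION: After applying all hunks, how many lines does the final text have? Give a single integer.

Hunk 1: at line 1 remove [aadyy] add [lklzz,vbjoy,jda] -> 9 lines: xtutp qlmgd lklzz vbjoy jda jhrk boipe vnprr glqil
Hunk 2: at line 1 remove [lklzz,vbjoy] add [grek] -> 8 lines: xtutp qlmgd grek jda jhrk boipe vnprr glqil
Hunk 3: at line 3 remove [jda] add [bko,anf] -> 9 lines: xtutp qlmgd grek bko anf jhrk boipe vnprr glqil
Final line count: 9

Answer: 9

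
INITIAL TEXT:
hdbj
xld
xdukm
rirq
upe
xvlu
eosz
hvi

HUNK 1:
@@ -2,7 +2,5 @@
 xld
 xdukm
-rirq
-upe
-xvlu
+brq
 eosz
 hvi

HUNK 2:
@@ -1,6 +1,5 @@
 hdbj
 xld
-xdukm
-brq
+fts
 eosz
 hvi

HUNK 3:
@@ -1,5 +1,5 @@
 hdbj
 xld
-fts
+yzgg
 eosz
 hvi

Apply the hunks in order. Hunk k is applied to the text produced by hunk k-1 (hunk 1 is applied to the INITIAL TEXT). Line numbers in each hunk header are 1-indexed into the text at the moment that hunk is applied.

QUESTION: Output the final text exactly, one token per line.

Answer: hdbj
xld
yzgg
eosz
hvi

Derivation:
Hunk 1: at line 2 remove [rirq,upe,xvlu] add [brq] -> 6 lines: hdbj xld xdukm brq eosz hvi
Hunk 2: at line 1 remove [xdukm,brq] add [fts] -> 5 lines: hdbj xld fts eosz hvi
Hunk 3: at line 1 remove [fts] add [yzgg] -> 5 lines: hdbj xld yzgg eosz hvi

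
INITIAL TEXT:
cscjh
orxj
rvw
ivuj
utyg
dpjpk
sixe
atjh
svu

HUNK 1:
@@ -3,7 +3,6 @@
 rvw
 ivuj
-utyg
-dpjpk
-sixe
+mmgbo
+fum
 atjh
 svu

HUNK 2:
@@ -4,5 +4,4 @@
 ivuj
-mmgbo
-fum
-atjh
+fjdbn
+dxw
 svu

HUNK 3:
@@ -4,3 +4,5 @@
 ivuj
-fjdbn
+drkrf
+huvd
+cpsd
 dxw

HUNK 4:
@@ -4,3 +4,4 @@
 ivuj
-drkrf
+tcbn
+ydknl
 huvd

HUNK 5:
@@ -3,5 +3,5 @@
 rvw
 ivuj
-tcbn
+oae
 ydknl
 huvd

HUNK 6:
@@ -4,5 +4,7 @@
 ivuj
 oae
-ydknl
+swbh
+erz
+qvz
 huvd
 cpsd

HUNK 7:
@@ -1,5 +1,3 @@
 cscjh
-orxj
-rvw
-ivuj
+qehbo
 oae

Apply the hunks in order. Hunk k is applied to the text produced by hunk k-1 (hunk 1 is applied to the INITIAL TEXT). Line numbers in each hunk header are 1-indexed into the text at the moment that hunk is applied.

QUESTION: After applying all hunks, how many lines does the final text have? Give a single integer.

Hunk 1: at line 3 remove [utyg,dpjpk,sixe] add [mmgbo,fum] -> 8 lines: cscjh orxj rvw ivuj mmgbo fum atjh svu
Hunk 2: at line 4 remove [mmgbo,fum,atjh] add [fjdbn,dxw] -> 7 lines: cscjh orxj rvw ivuj fjdbn dxw svu
Hunk 3: at line 4 remove [fjdbn] add [drkrf,huvd,cpsd] -> 9 lines: cscjh orxj rvw ivuj drkrf huvd cpsd dxw svu
Hunk 4: at line 4 remove [drkrf] add [tcbn,ydknl] -> 10 lines: cscjh orxj rvw ivuj tcbn ydknl huvd cpsd dxw svu
Hunk 5: at line 3 remove [tcbn] add [oae] -> 10 lines: cscjh orxj rvw ivuj oae ydknl huvd cpsd dxw svu
Hunk 6: at line 4 remove [ydknl] add [swbh,erz,qvz] -> 12 lines: cscjh orxj rvw ivuj oae swbh erz qvz huvd cpsd dxw svu
Hunk 7: at line 1 remove [orxj,rvw,ivuj] add [qehbo] -> 10 lines: cscjh qehbo oae swbh erz qvz huvd cpsd dxw svu
Final line count: 10

Answer: 10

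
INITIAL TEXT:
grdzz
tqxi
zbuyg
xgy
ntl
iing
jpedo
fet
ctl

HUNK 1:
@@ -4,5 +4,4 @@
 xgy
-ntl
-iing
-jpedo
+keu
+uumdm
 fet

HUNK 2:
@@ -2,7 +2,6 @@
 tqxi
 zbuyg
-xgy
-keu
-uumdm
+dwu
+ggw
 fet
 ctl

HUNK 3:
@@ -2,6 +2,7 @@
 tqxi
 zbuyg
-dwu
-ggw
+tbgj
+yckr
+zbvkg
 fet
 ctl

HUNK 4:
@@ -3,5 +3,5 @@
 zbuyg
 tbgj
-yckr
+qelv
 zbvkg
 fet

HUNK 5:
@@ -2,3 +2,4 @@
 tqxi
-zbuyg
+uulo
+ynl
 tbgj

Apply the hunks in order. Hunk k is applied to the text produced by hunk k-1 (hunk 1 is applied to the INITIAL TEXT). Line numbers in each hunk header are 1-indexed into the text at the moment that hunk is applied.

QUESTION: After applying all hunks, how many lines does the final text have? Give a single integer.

Answer: 9

Derivation:
Hunk 1: at line 4 remove [ntl,iing,jpedo] add [keu,uumdm] -> 8 lines: grdzz tqxi zbuyg xgy keu uumdm fet ctl
Hunk 2: at line 2 remove [xgy,keu,uumdm] add [dwu,ggw] -> 7 lines: grdzz tqxi zbuyg dwu ggw fet ctl
Hunk 3: at line 2 remove [dwu,ggw] add [tbgj,yckr,zbvkg] -> 8 lines: grdzz tqxi zbuyg tbgj yckr zbvkg fet ctl
Hunk 4: at line 3 remove [yckr] add [qelv] -> 8 lines: grdzz tqxi zbuyg tbgj qelv zbvkg fet ctl
Hunk 5: at line 2 remove [zbuyg] add [uulo,ynl] -> 9 lines: grdzz tqxi uulo ynl tbgj qelv zbvkg fet ctl
Final line count: 9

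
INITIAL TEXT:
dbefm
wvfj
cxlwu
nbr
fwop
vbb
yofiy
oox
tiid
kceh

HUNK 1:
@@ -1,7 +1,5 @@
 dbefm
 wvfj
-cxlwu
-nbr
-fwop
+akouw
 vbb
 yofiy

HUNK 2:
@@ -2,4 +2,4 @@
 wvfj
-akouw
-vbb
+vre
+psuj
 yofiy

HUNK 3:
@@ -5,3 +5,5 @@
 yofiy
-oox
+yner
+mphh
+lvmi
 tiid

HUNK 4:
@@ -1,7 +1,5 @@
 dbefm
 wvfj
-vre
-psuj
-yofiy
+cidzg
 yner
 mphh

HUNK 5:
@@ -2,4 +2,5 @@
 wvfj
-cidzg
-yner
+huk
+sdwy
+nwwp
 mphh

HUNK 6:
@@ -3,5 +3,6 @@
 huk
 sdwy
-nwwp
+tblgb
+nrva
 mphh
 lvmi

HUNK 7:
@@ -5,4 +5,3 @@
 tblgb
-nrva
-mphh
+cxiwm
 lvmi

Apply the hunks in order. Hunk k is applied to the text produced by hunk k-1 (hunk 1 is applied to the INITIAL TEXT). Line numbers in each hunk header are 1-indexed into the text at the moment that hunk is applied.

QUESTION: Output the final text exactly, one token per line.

Hunk 1: at line 1 remove [cxlwu,nbr,fwop] add [akouw] -> 8 lines: dbefm wvfj akouw vbb yofiy oox tiid kceh
Hunk 2: at line 2 remove [akouw,vbb] add [vre,psuj] -> 8 lines: dbefm wvfj vre psuj yofiy oox tiid kceh
Hunk 3: at line 5 remove [oox] add [yner,mphh,lvmi] -> 10 lines: dbefm wvfj vre psuj yofiy yner mphh lvmi tiid kceh
Hunk 4: at line 1 remove [vre,psuj,yofiy] add [cidzg] -> 8 lines: dbefm wvfj cidzg yner mphh lvmi tiid kceh
Hunk 5: at line 2 remove [cidzg,yner] add [huk,sdwy,nwwp] -> 9 lines: dbefm wvfj huk sdwy nwwp mphh lvmi tiid kceh
Hunk 6: at line 3 remove [nwwp] add [tblgb,nrva] -> 10 lines: dbefm wvfj huk sdwy tblgb nrva mphh lvmi tiid kceh
Hunk 7: at line 5 remove [nrva,mphh] add [cxiwm] -> 9 lines: dbefm wvfj huk sdwy tblgb cxiwm lvmi tiid kceh

Answer: dbefm
wvfj
huk
sdwy
tblgb
cxiwm
lvmi
tiid
kceh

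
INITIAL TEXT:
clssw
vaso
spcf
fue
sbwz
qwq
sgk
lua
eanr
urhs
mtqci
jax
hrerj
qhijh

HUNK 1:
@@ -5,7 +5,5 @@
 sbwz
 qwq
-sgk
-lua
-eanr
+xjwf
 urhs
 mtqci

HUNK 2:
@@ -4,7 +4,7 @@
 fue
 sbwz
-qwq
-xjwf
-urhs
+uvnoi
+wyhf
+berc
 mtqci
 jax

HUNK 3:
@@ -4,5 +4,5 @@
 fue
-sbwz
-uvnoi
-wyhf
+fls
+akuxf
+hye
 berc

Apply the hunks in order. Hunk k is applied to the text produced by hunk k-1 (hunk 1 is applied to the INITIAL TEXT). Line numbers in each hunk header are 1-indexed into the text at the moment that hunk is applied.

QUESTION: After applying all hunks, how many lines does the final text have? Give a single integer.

Hunk 1: at line 5 remove [sgk,lua,eanr] add [xjwf] -> 12 lines: clssw vaso spcf fue sbwz qwq xjwf urhs mtqci jax hrerj qhijh
Hunk 2: at line 4 remove [qwq,xjwf,urhs] add [uvnoi,wyhf,berc] -> 12 lines: clssw vaso spcf fue sbwz uvnoi wyhf berc mtqci jax hrerj qhijh
Hunk 3: at line 4 remove [sbwz,uvnoi,wyhf] add [fls,akuxf,hye] -> 12 lines: clssw vaso spcf fue fls akuxf hye berc mtqci jax hrerj qhijh
Final line count: 12

Answer: 12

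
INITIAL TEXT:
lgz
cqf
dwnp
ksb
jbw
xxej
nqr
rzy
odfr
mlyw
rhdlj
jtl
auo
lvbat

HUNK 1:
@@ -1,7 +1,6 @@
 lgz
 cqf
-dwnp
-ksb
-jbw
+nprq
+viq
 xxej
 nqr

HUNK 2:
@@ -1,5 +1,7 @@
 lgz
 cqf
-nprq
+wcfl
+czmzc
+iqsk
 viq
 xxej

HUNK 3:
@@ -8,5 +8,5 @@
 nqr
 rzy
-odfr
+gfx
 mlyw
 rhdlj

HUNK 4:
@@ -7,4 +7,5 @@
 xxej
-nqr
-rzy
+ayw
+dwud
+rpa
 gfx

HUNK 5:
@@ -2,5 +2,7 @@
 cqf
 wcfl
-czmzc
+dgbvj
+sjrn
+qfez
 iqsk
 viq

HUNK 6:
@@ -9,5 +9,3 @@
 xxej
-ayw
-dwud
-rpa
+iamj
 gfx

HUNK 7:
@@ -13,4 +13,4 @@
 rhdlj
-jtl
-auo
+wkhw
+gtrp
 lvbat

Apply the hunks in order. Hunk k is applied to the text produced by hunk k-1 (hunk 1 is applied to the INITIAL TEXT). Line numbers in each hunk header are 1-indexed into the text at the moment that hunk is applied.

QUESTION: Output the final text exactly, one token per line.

Hunk 1: at line 1 remove [dwnp,ksb,jbw] add [nprq,viq] -> 13 lines: lgz cqf nprq viq xxej nqr rzy odfr mlyw rhdlj jtl auo lvbat
Hunk 2: at line 1 remove [nprq] add [wcfl,czmzc,iqsk] -> 15 lines: lgz cqf wcfl czmzc iqsk viq xxej nqr rzy odfr mlyw rhdlj jtl auo lvbat
Hunk 3: at line 8 remove [odfr] add [gfx] -> 15 lines: lgz cqf wcfl czmzc iqsk viq xxej nqr rzy gfx mlyw rhdlj jtl auo lvbat
Hunk 4: at line 7 remove [nqr,rzy] add [ayw,dwud,rpa] -> 16 lines: lgz cqf wcfl czmzc iqsk viq xxej ayw dwud rpa gfx mlyw rhdlj jtl auo lvbat
Hunk 5: at line 2 remove [czmzc] add [dgbvj,sjrn,qfez] -> 18 lines: lgz cqf wcfl dgbvj sjrn qfez iqsk viq xxej ayw dwud rpa gfx mlyw rhdlj jtl auo lvbat
Hunk 6: at line 9 remove [ayw,dwud,rpa] add [iamj] -> 16 lines: lgz cqf wcfl dgbvj sjrn qfez iqsk viq xxej iamj gfx mlyw rhdlj jtl auo lvbat
Hunk 7: at line 13 remove [jtl,auo] add [wkhw,gtrp] -> 16 lines: lgz cqf wcfl dgbvj sjrn qfez iqsk viq xxej iamj gfx mlyw rhdlj wkhw gtrp lvbat

Answer: lgz
cqf
wcfl
dgbvj
sjrn
qfez
iqsk
viq
xxej
iamj
gfx
mlyw
rhdlj
wkhw
gtrp
lvbat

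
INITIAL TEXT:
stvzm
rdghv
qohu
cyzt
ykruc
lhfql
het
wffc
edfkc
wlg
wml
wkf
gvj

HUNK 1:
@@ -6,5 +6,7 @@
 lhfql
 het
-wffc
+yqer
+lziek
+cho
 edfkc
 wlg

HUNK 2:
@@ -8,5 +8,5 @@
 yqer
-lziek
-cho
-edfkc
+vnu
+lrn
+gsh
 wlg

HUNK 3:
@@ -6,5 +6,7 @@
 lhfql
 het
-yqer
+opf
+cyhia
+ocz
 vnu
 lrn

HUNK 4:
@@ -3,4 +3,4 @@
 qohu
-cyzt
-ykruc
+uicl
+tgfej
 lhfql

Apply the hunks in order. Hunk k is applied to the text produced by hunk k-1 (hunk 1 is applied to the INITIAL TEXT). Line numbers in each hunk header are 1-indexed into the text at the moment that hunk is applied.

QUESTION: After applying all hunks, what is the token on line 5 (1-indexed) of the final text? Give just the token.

Answer: tgfej

Derivation:
Hunk 1: at line 6 remove [wffc] add [yqer,lziek,cho] -> 15 lines: stvzm rdghv qohu cyzt ykruc lhfql het yqer lziek cho edfkc wlg wml wkf gvj
Hunk 2: at line 8 remove [lziek,cho,edfkc] add [vnu,lrn,gsh] -> 15 lines: stvzm rdghv qohu cyzt ykruc lhfql het yqer vnu lrn gsh wlg wml wkf gvj
Hunk 3: at line 6 remove [yqer] add [opf,cyhia,ocz] -> 17 lines: stvzm rdghv qohu cyzt ykruc lhfql het opf cyhia ocz vnu lrn gsh wlg wml wkf gvj
Hunk 4: at line 3 remove [cyzt,ykruc] add [uicl,tgfej] -> 17 lines: stvzm rdghv qohu uicl tgfej lhfql het opf cyhia ocz vnu lrn gsh wlg wml wkf gvj
Final line 5: tgfej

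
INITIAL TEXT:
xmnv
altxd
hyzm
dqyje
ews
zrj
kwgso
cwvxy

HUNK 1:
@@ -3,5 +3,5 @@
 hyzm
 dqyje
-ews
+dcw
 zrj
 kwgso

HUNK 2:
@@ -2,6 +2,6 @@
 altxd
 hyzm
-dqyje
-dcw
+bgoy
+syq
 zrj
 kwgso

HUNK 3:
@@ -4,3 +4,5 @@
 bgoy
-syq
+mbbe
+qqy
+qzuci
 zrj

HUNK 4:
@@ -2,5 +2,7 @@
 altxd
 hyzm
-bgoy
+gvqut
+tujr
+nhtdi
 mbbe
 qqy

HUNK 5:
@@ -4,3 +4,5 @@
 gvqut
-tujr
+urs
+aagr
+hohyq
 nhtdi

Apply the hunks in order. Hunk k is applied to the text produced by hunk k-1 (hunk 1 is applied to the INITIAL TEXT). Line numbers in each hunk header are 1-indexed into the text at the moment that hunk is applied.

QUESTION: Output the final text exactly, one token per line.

Hunk 1: at line 3 remove [ews] add [dcw] -> 8 lines: xmnv altxd hyzm dqyje dcw zrj kwgso cwvxy
Hunk 2: at line 2 remove [dqyje,dcw] add [bgoy,syq] -> 8 lines: xmnv altxd hyzm bgoy syq zrj kwgso cwvxy
Hunk 3: at line 4 remove [syq] add [mbbe,qqy,qzuci] -> 10 lines: xmnv altxd hyzm bgoy mbbe qqy qzuci zrj kwgso cwvxy
Hunk 4: at line 2 remove [bgoy] add [gvqut,tujr,nhtdi] -> 12 lines: xmnv altxd hyzm gvqut tujr nhtdi mbbe qqy qzuci zrj kwgso cwvxy
Hunk 5: at line 4 remove [tujr] add [urs,aagr,hohyq] -> 14 lines: xmnv altxd hyzm gvqut urs aagr hohyq nhtdi mbbe qqy qzuci zrj kwgso cwvxy

Answer: xmnv
altxd
hyzm
gvqut
urs
aagr
hohyq
nhtdi
mbbe
qqy
qzuci
zrj
kwgso
cwvxy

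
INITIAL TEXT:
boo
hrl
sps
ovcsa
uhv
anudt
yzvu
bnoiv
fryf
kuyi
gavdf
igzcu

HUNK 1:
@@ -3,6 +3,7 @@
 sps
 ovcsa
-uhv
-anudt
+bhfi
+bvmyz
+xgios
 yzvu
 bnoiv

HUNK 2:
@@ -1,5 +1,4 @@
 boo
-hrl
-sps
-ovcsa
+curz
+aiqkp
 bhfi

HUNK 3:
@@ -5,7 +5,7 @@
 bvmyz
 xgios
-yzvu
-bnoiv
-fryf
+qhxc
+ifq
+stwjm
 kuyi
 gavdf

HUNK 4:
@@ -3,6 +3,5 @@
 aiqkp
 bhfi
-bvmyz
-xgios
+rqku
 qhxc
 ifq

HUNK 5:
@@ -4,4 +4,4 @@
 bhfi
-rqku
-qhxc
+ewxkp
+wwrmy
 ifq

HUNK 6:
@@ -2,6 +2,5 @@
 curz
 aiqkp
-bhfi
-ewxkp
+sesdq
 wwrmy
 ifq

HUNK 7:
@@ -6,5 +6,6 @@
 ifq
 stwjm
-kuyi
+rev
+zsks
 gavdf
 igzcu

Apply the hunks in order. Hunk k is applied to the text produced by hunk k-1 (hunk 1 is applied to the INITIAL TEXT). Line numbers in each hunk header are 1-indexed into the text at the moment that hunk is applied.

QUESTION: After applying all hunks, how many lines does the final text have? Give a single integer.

Answer: 11

Derivation:
Hunk 1: at line 3 remove [uhv,anudt] add [bhfi,bvmyz,xgios] -> 13 lines: boo hrl sps ovcsa bhfi bvmyz xgios yzvu bnoiv fryf kuyi gavdf igzcu
Hunk 2: at line 1 remove [hrl,sps,ovcsa] add [curz,aiqkp] -> 12 lines: boo curz aiqkp bhfi bvmyz xgios yzvu bnoiv fryf kuyi gavdf igzcu
Hunk 3: at line 5 remove [yzvu,bnoiv,fryf] add [qhxc,ifq,stwjm] -> 12 lines: boo curz aiqkp bhfi bvmyz xgios qhxc ifq stwjm kuyi gavdf igzcu
Hunk 4: at line 3 remove [bvmyz,xgios] add [rqku] -> 11 lines: boo curz aiqkp bhfi rqku qhxc ifq stwjm kuyi gavdf igzcu
Hunk 5: at line 4 remove [rqku,qhxc] add [ewxkp,wwrmy] -> 11 lines: boo curz aiqkp bhfi ewxkp wwrmy ifq stwjm kuyi gavdf igzcu
Hunk 6: at line 2 remove [bhfi,ewxkp] add [sesdq] -> 10 lines: boo curz aiqkp sesdq wwrmy ifq stwjm kuyi gavdf igzcu
Hunk 7: at line 6 remove [kuyi] add [rev,zsks] -> 11 lines: boo curz aiqkp sesdq wwrmy ifq stwjm rev zsks gavdf igzcu
Final line count: 11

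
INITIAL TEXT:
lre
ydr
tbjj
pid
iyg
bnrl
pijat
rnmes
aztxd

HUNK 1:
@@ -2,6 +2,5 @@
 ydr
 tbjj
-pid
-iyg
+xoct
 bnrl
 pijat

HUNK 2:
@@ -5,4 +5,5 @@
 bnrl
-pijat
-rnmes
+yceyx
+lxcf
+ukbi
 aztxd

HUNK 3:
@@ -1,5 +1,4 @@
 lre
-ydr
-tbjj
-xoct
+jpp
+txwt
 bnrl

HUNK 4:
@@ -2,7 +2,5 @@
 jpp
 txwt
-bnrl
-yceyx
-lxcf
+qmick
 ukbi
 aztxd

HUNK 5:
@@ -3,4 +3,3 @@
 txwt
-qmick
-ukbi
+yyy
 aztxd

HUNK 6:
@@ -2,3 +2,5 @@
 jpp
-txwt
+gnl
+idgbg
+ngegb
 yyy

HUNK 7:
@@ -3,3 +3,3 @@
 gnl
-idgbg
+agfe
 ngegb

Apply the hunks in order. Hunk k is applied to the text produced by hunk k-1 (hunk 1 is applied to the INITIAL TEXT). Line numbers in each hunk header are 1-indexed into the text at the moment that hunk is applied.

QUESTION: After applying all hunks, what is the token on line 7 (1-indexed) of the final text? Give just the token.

Hunk 1: at line 2 remove [pid,iyg] add [xoct] -> 8 lines: lre ydr tbjj xoct bnrl pijat rnmes aztxd
Hunk 2: at line 5 remove [pijat,rnmes] add [yceyx,lxcf,ukbi] -> 9 lines: lre ydr tbjj xoct bnrl yceyx lxcf ukbi aztxd
Hunk 3: at line 1 remove [ydr,tbjj,xoct] add [jpp,txwt] -> 8 lines: lre jpp txwt bnrl yceyx lxcf ukbi aztxd
Hunk 4: at line 2 remove [bnrl,yceyx,lxcf] add [qmick] -> 6 lines: lre jpp txwt qmick ukbi aztxd
Hunk 5: at line 3 remove [qmick,ukbi] add [yyy] -> 5 lines: lre jpp txwt yyy aztxd
Hunk 6: at line 2 remove [txwt] add [gnl,idgbg,ngegb] -> 7 lines: lre jpp gnl idgbg ngegb yyy aztxd
Hunk 7: at line 3 remove [idgbg] add [agfe] -> 7 lines: lre jpp gnl agfe ngegb yyy aztxd
Final line 7: aztxd

Answer: aztxd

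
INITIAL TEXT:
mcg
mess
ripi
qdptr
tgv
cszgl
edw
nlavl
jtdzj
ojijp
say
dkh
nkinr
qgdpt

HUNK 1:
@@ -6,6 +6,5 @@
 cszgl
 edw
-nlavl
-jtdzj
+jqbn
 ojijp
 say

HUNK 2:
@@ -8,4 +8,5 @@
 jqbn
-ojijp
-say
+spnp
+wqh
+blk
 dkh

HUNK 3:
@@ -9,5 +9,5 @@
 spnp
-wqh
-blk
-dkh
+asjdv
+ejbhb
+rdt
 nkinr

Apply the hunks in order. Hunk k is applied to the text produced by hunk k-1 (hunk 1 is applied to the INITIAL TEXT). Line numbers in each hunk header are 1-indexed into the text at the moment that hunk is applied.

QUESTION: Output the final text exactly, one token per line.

Hunk 1: at line 6 remove [nlavl,jtdzj] add [jqbn] -> 13 lines: mcg mess ripi qdptr tgv cszgl edw jqbn ojijp say dkh nkinr qgdpt
Hunk 2: at line 8 remove [ojijp,say] add [spnp,wqh,blk] -> 14 lines: mcg mess ripi qdptr tgv cszgl edw jqbn spnp wqh blk dkh nkinr qgdpt
Hunk 3: at line 9 remove [wqh,blk,dkh] add [asjdv,ejbhb,rdt] -> 14 lines: mcg mess ripi qdptr tgv cszgl edw jqbn spnp asjdv ejbhb rdt nkinr qgdpt

Answer: mcg
mess
ripi
qdptr
tgv
cszgl
edw
jqbn
spnp
asjdv
ejbhb
rdt
nkinr
qgdpt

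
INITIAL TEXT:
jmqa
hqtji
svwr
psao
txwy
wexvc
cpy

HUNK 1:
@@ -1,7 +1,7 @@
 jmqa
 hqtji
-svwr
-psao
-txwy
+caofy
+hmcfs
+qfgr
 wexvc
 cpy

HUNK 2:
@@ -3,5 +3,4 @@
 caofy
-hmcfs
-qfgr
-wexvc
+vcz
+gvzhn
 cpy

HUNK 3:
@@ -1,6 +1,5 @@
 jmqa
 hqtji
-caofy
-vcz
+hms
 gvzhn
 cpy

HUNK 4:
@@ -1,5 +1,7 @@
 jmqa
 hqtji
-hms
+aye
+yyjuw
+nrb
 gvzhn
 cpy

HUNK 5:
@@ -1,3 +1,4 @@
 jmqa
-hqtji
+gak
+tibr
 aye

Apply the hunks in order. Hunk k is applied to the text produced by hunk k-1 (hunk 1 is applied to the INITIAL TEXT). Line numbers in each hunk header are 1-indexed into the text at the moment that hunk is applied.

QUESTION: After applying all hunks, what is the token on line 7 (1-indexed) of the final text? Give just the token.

Answer: gvzhn

Derivation:
Hunk 1: at line 1 remove [svwr,psao,txwy] add [caofy,hmcfs,qfgr] -> 7 lines: jmqa hqtji caofy hmcfs qfgr wexvc cpy
Hunk 2: at line 3 remove [hmcfs,qfgr,wexvc] add [vcz,gvzhn] -> 6 lines: jmqa hqtji caofy vcz gvzhn cpy
Hunk 3: at line 1 remove [caofy,vcz] add [hms] -> 5 lines: jmqa hqtji hms gvzhn cpy
Hunk 4: at line 1 remove [hms] add [aye,yyjuw,nrb] -> 7 lines: jmqa hqtji aye yyjuw nrb gvzhn cpy
Hunk 5: at line 1 remove [hqtji] add [gak,tibr] -> 8 lines: jmqa gak tibr aye yyjuw nrb gvzhn cpy
Final line 7: gvzhn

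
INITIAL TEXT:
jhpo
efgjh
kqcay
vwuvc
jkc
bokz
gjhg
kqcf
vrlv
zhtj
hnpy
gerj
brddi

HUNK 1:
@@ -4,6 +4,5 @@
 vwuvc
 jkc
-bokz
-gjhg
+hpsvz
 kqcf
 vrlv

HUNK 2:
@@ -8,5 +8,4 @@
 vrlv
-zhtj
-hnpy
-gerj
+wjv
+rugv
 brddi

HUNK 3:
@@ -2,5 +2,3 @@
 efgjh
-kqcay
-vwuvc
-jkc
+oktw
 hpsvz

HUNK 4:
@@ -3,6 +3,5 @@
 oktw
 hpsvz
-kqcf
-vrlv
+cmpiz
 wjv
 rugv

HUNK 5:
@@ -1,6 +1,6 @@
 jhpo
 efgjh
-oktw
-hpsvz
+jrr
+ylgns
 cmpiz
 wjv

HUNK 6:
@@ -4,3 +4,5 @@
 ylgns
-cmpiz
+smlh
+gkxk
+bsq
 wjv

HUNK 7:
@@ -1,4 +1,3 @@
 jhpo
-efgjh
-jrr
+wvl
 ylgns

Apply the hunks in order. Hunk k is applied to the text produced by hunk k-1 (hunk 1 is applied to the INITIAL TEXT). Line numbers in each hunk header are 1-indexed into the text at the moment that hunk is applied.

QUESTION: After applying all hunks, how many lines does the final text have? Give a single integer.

Answer: 9

Derivation:
Hunk 1: at line 4 remove [bokz,gjhg] add [hpsvz] -> 12 lines: jhpo efgjh kqcay vwuvc jkc hpsvz kqcf vrlv zhtj hnpy gerj brddi
Hunk 2: at line 8 remove [zhtj,hnpy,gerj] add [wjv,rugv] -> 11 lines: jhpo efgjh kqcay vwuvc jkc hpsvz kqcf vrlv wjv rugv brddi
Hunk 3: at line 2 remove [kqcay,vwuvc,jkc] add [oktw] -> 9 lines: jhpo efgjh oktw hpsvz kqcf vrlv wjv rugv brddi
Hunk 4: at line 3 remove [kqcf,vrlv] add [cmpiz] -> 8 lines: jhpo efgjh oktw hpsvz cmpiz wjv rugv brddi
Hunk 5: at line 1 remove [oktw,hpsvz] add [jrr,ylgns] -> 8 lines: jhpo efgjh jrr ylgns cmpiz wjv rugv brddi
Hunk 6: at line 4 remove [cmpiz] add [smlh,gkxk,bsq] -> 10 lines: jhpo efgjh jrr ylgns smlh gkxk bsq wjv rugv brddi
Hunk 7: at line 1 remove [efgjh,jrr] add [wvl] -> 9 lines: jhpo wvl ylgns smlh gkxk bsq wjv rugv brddi
Final line count: 9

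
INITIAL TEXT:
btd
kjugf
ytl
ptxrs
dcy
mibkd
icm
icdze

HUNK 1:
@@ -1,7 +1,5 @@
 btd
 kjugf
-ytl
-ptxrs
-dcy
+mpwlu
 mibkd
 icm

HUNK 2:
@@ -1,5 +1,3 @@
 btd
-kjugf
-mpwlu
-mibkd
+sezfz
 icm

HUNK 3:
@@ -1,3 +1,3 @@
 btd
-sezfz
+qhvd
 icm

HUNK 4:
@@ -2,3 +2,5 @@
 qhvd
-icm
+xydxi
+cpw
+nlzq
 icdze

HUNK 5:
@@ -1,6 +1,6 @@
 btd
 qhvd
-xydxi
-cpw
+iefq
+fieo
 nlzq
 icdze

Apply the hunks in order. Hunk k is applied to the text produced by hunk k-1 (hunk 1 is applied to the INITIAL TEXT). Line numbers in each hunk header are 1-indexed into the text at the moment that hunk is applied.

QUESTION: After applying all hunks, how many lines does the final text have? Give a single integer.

Answer: 6

Derivation:
Hunk 1: at line 1 remove [ytl,ptxrs,dcy] add [mpwlu] -> 6 lines: btd kjugf mpwlu mibkd icm icdze
Hunk 2: at line 1 remove [kjugf,mpwlu,mibkd] add [sezfz] -> 4 lines: btd sezfz icm icdze
Hunk 3: at line 1 remove [sezfz] add [qhvd] -> 4 lines: btd qhvd icm icdze
Hunk 4: at line 2 remove [icm] add [xydxi,cpw,nlzq] -> 6 lines: btd qhvd xydxi cpw nlzq icdze
Hunk 5: at line 1 remove [xydxi,cpw] add [iefq,fieo] -> 6 lines: btd qhvd iefq fieo nlzq icdze
Final line count: 6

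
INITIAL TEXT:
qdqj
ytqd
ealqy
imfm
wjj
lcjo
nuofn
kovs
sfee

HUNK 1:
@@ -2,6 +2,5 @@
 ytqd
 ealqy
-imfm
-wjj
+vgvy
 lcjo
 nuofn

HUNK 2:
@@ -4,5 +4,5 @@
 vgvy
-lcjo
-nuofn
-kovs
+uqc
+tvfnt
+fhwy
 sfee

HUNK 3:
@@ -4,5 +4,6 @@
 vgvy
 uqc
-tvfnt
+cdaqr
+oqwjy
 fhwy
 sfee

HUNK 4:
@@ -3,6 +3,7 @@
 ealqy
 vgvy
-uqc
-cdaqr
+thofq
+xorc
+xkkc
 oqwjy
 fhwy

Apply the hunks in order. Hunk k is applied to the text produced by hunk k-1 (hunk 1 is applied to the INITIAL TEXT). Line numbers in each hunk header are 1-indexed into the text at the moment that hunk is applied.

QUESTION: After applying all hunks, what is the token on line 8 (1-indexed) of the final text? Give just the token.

Answer: oqwjy

Derivation:
Hunk 1: at line 2 remove [imfm,wjj] add [vgvy] -> 8 lines: qdqj ytqd ealqy vgvy lcjo nuofn kovs sfee
Hunk 2: at line 4 remove [lcjo,nuofn,kovs] add [uqc,tvfnt,fhwy] -> 8 lines: qdqj ytqd ealqy vgvy uqc tvfnt fhwy sfee
Hunk 3: at line 4 remove [tvfnt] add [cdaqr,oqwjy] -> 9 lines: qdqj ytqd ealqy vgvy uqc cdaqr oqwjy fhwy sfee
Hunk 4: at line 3 remove [uqc,cdaqr] add [thofq,xorc,xkkc] -> 10 lines: qdqj ytqd ealqy vgvy thofq xorc xkkc oqwjy fhwy sfee
Final line 8: oqwjy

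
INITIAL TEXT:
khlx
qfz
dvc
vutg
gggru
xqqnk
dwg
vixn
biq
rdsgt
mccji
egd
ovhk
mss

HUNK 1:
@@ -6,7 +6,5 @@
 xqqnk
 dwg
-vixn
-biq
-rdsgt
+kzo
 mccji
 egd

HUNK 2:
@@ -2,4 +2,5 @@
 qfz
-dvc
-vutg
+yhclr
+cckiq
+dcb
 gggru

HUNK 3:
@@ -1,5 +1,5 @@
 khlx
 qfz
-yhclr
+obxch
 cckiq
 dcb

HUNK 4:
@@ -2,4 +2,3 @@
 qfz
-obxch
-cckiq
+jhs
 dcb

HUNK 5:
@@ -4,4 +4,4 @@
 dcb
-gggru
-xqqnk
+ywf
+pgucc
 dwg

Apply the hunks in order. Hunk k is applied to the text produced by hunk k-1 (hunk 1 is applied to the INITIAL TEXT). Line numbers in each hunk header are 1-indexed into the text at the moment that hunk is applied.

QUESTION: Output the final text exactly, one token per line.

Hunk 1: at line 6 remove [vixn,biq,rdsgt] add [kzo] -> 12 lines: khlx qfz dvc vutg gggru xqqnk dwg kzo mccji egd ovhk mss
Hunk 2: at line 2 remove [dvc,vutg] add [yhclr,cckiq,dcb] -> 13 lines: khlx qfz yhclr cckiq dcb gggru xqqnk dwg kzo mccji egd ovhk mss
Hunk 3: at line 1 remove [yhclr] add [obxch] -> 13 lines: khlx qfz obxch cckiq dcb gggru xqqnk dwg kzo mccji egd ovhk mss
Hunk 4: at line 2 remove [obxch,cckiq] add [jhs] -> 12 lines: khlx qfz jhs dcb gggru xqqnk dwg kzo mccji egd ovhk mss
Hunk 5: at line 4 remove [gggru,xqqnk] add [ywf,pgucc] -> 12 lines: khlx qfz jhs dcb ywf pgucc dwg kzo mccji egd ovhk mss

Answer: khlx
qfz
jhs
dcb
ywf
pgucc
dwg
kzo
mccji
egd
ovhk
mss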